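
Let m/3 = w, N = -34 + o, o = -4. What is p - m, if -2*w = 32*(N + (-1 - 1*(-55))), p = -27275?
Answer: -26507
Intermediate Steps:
N = -38 (N = -34 - 4 = -38)
w = -256 (w = -16*(-38 + (-1 - 1*(-55))) = -16*(-38 + (-1 + 55)) = -16*(-38 + 54) = -16*16 = -1/2*512 = -256)
m = -768 (m = 3*(-256) = -768)
p - m = -27275 - 1*(-768) = -27275 + 768 = -26507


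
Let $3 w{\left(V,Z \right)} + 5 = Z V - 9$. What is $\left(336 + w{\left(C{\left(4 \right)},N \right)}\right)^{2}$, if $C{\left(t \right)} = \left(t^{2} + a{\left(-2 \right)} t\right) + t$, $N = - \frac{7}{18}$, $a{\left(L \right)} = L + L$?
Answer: $\frac{79780624}{729} \approx 1.0944 \cdot 10^{5}$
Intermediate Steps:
$a{\left(L \right)} = 2 L$
$N = - \frac{7}{18}$ ($N = \left(-7\right) \frac{1}{18} = - \frac{7}{18} \approx -0.38889$)
$C{\left(t \right)} = t^{2} - 3 t$ ($C{\left(t \right)} = \left(t^{2} + 2 \left(-2\right) t\right) + t = \left(t^{2} - 4 t\right) + t = t^{2} - 3 t$)
$w{\left(V,Z \right)} = - \frac{14}{3} + \frac{V Z}{3}$ ($w{\left(V,Z \right)} = - \frac{5}{3} + \frac{Z V - 9}{3} = - \frac{5}{3} + \frac{V Z - 9}{3} = - \frac{5}{3} + \frac{-9 + V Z}{3} = - \frac{5}{3} + \left(-3 + \frac{V Z}{3}\right) = - \frac{14}{3} + \frac{V Z}{3}$)
$\left(336 + w{\left(C{\left(4 \right)},N \right)}\right)^{2} = \left(336 - \left(\frac{14}{3} - \frac{1}{3} \cdot 4 \left(-3 + 4\right) \left(- \frac{7}{18}\right)\right)\right)^{2} = \left(336 - \left(\frac{14}{3} - \frac{1}{3} \cdot 4 \cdot 1 \left(- \frac{7}{18}\right)\right)\right)^{2} = \left(336 - \left(\frac{14}{3} - - \frac{14}{27}\right)\right)^{2} = \left(336 - \frac{140}{27}\right)^{2} = \left(\frac{8932}{27}\right)^{2} = \frac{79780624}{729}$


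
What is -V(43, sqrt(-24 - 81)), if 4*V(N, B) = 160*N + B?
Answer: -1720 - I*sqrt(105)/4 ≈ -1720.0 - 2.5617*I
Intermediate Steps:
V(N, B) = 40*N + B/4 (V(N, B) = (160*N + B)/4 = (B + 160*N)/4 = 40*N + B/4)
-V(43, sqrt(-24 - 81)) = -(40*43 + sqrt(-24 - 81)/4) = -(1720 + sqrt(-105)/4) = -(1720 + (I*sqrt(105))/4) = -(1720 + I*sqrt(105)/4) = -1720 - I*sqrt(105)/4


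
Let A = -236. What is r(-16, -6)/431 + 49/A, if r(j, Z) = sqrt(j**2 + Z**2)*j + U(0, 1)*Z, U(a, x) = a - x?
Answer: -19703/101716 - 32*sqrt(73)/431 ≈ -0.82806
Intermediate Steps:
r(j, Z) = -Z + j*sqrt(Z**2 + j**2) (r(j, Z) = sqrt(j**2 + Z**2)*j + (0 - 1*1)*Z = sqrt(Z**2 + j**2)*j + (0 - 1)*Z = j*sqrt(Z**2 + j**2) - Z = -Z + j*sqrt(Z**2 + j**2))
r(-16, -6)/431 + 49/A = (-1*(-6) - 16*sqrt((-6)**2 + (-16)**2))/431 + 49/(-236) = (6 - 16*sqrt(36 + 256))*(1/431) + 49*(-1/236) = (6 - 32*sqrt(73))*(1/431) - 49/236 = (6/431 - 32*sqrt(73)/431) - 49/236 = -19703/101716 - 32*sqrt(73)/431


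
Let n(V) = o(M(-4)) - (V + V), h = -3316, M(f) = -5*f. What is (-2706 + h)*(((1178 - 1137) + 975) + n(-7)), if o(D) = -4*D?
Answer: -5720900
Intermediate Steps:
n(V) = -80 - 2*V (n(V) = -(-20)*(-4) - (V + V) = -4*20 - 2*V = -80 - 2*V)
(-2706 + h)*(((1178 - 1137) + 975) + n(-7)) = (-2706 - 3316)*(((1178 - 1137) + 975) + (-80 - 2*(-7))) = -6022*((41 + 975) + (-80 + 14)) = -6022*(1016 - 66) = -6022*950 = -5720900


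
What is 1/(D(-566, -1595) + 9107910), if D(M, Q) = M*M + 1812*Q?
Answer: 1/6538126 ≈ 1.5295e-7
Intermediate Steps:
D(M, Q) = M² + 1812*Q
1/(D(-566, -1595) + 9107910) = 1/(((-566)² + 1812*(-1595)) + 9107910) = 1/((320356 - 2890140) + 9107910) = 1/(-2569784 + 9107910) = 1/6538126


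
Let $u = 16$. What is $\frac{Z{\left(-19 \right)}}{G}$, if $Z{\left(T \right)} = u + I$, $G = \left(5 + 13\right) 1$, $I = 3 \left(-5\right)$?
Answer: $\frac{1}{18} \approx 0.055556$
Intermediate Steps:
$I = -15$
$G = 18$ ($G = 18 \cdot 1 = 18$)
$Z{\left(T \right)} = 1$ ($Z{\left(T \right)} = 16 - 15 = 1$)
$\frac{Z{\left(-19 \right)}}{G} = 1 \cdot \frac{1}{18} = \frac{1}{18}$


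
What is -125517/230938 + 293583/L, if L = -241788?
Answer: -16357995875/9306339524 ≈ -1.7577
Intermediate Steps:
-125517/230938 + 293583/L = -125517/230938 + 293583/(-241788) = -125517*1/230938 + 293583*(-1/241788) = -125517/230938 - 97861/80596 = -16357995875/9306339524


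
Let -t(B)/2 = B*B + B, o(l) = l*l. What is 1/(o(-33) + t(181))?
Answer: -1/64795 ≈ -1.5433e-5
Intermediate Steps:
o(l) = l²
t(B) = -2*B - 2*B² (t(B) = -2*(B*B + B) = -2*(B² + B) = -2*(B + B²) = -2*B - 2*B²)
1/(o(-33) + t(181)) = 1/((-33)² - 2*181*(1 + 181)) = 1/(1089 - 2*181*182) = 1/(1089 - 65884) = 1/(-64795) = -1/64795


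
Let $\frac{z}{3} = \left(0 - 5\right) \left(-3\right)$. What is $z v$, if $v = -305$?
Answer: $-13725$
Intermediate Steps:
$z = 45$ ($z = 3 \left(0 - 5\right) \left(-3\right) = 3 \left(\left(-5\right) \left(-3\right)\right) = 3 \cdot 15 = 45$)
$z v = 45 \left(-305\right) = -13725$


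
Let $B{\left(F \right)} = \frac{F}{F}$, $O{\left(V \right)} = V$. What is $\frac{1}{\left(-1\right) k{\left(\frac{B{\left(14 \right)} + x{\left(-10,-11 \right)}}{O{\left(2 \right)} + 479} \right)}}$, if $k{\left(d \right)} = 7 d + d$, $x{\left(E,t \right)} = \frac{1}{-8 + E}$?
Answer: $- \frac{4329}{68} \approx -63.662$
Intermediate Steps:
$B{\left(F \right)} = 1$
$k{\left(d \right)} = 8 d$
$\frac{1}{\left(-1\right) k{\left(\frac{B{\left(14 \right)} + x{\left(-10,-11 \right)}}{O{\left(2 \right)} + 479} \right)}} = \frac{1}{\left(-1\right) 8 \frac{1 + \frac{1}{-8 - 10}}{2 + 479}} = \frac{1}{\left(-1\right) 8 \frac{1 + \frac{1}{-18}}{481}} = \frac{1}{\left(-1\right) 8 \left(1 - \frac{1}{18}\right) \frac{1}{481}} = \frac{1}{\left(-1\right) 8 \cdot \frac{17}{18} \cdot \frac{1}{481}} = \frac{1}{\left(-1\right) 8 \cdot \frac{17}{8658}} = \frac{1}{\left(-1\right) \frac{68}{4329}} = \frac{1}{- \frac{68}{4329}} = - \frac{4329}{68}$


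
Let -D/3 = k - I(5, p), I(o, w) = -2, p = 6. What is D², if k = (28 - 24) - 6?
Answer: 0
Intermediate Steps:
k = -2 (k = 4 - 6 = -2)
D = 0 (D = -3*(-2 - 1*(-2)) = -3*(-2 + 2) = -3*0 = 0)
D² = 0² = 0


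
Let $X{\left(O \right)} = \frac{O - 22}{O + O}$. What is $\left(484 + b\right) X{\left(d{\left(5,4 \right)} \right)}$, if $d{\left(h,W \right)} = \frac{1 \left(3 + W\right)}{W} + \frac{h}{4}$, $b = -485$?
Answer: $\frac{19}{6} \approx 3.1667$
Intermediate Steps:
$d{\left(h,W \right)} = \frac{h}{4} + \frac{3 + W}{W}$ ($d{\left(h,W \right)} = \frac{3 + W}{W} + h \frac{1}{4} = \frac{3 + W}{W} + \frac{h}{4} = \frac{h}{4} + \frac{3 + W}{W}$)
$X{\left(O \right)} = \frac{-22 + O}{2 O}$
$\left(484 + b\right) X{\left(d{\left(5,4 \right)} \right)} = \left(484 - 485\right) \frac{-22 + \left(1 + \frac{3}{4} + \frac{1}{4} \cdot 5\right)}{2 \left(1 + \frac{3}{4} + \frac{1}{4} \cdot 5\right)} = - \frac{-22 + \left(1 + 3 \cdot \frac{1}{4} + \frac{5}{4}\right)}{2 \left(1 + 3 \cdot \frac{1}{4} + \frac{5}{4}\right)} = - \frac{-22 + \left(1 + \frac{3}{4} + \frac{5}{4}\right)}{2 \left(1 + \frac{3}{4} + \frac{5}{4}\right)} = - \frac{-22 + 3}{2 \cdot 3} = - \frac{-19}{2 \cdot 3} = \left(-1\right) \left(- \frac{19}{6}\right) = \frac{19}{6}$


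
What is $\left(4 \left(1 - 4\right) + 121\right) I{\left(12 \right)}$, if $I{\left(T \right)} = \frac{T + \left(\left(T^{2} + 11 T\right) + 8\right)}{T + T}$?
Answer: $\frac{4033}{3} \approx 1344.3$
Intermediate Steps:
$I{\left(T \right)} = \frac{8 + T^{2} + 12 T}{2 T}$ ($I{\left(T \right)} = \frac{T + \left(8 + T^{2} + 11 T\right)}{2 T} = \left(8 + T^{2} + 12 T\right) \frac{1}{2 T} = \frac{8 + T^{2} + 12 T}{2 T}$)
$\left(4 \left(1 - 4\right) + 121\right) I{\left(12 \right)} = \left(4 \left(1 - 4\right) + 121\right) \left(6 + \frac{1}{2} \cdot 12 + \frac{4}{12}\right) = \left(4 \left(-3\right) + 121\right) \left(6 + 6 + 4 \cdot \frac{1}{12}\right) = \left(-12 + 121\right) \left(6 + 6 + \frac{1}{3}\right) = 109 \cdot \frac{37}{3} = \frac{4033}{3}$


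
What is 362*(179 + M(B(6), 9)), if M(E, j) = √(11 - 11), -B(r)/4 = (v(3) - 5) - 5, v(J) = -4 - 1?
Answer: 64798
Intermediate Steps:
v(J) = -5
B(r) = 60 (B(r) = -4*((-5 - 5) - 5) = -4*(-10 - 5) = -4*(-15) = 60)
M(E, j) = 0 (M(E, j) = √0 = 0)
362*(179 + M(B(6), 9)) = 362*(179 + 0) = 362*179 = 64798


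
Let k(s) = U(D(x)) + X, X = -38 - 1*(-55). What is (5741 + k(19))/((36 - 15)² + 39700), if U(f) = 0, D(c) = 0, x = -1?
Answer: 5758/40141 ≈ 0.14344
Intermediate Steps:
X = 17 (X = -38 + 55 = 17)
k(s) = 17 (k(s) = 0 + 17 = 17)
(5741 + k(19))/((36 - 15)² + 39700) = (5741 + 17)/((36 - 15)² + 39700) = 5758/(21² + 39700) = 5758/(441 + 39700) = 5758/40141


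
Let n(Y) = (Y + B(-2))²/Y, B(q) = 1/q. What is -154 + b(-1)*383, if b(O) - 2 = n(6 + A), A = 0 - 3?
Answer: 16919/12 ≈ 1409.9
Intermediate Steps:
B(q) = 1/q
A = -3
n(Y) = (-½ + Y)²/Y (n(Y) = (Y + 1/(-2))²/Y = (Y - ½)²/Y = (-½ + Y)²/Y)
b(O) = 49/12 (b(O) = 2 + (-1 + 2*(6 - 3))²/(4*(6 - 3)) = 2 + (¼)*(-1 + 2*3)²/3 = 2 + (¼)*(⅓)*(-1 + 6)² = 2 + (¼)*(⅓)*5² = 2 + (¼)*(⅓)*25 = 2 + 25/12 = 49/12)
-154 + b(-1)*383 = -154 + (49/12)*383 = -154 + 18767/12 = 16919/12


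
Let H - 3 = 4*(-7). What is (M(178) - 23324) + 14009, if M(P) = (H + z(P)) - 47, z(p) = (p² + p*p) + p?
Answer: 54159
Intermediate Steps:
H = -25 (H = 3 + 4*(-7) = 3 - 28 = -25)
z(p) = p + 2*p² (z(p) = (p² + p²) + p = 2*p² + p = p + 2*p²)
M(P) = -72 + P*(1 + 2*P) (M(P) = (-25 + P*(1 + 2*P)) - 47 = -72 + P*(1 + 2*P))
(M(178) - 23324) + 14009 = ((-72 + 178*(1 + 2*178)) - 23324) + 14009 = ((-72 + 178*(1 + 356)) - 23324) + 14009 = ((-72 + 178*357) - 23324) + 14009 = ((-72 + 63546) - 23324) + 14009 = (63474 - 23324) + 14009 = 40150 + 14009 = 54159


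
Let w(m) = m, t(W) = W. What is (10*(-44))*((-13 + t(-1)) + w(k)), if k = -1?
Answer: 6600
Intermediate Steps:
(10*(-44))*((-13 + t(-1)) + w(k)) = (10*(-44))*((-13 - 1) - 1) = -440*(-14 - 1) = -440*(-15) = 6600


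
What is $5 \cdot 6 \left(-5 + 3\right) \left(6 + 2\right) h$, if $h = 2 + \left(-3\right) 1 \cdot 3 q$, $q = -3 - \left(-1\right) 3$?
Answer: $-960$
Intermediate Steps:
$q = 0$ ($q = -3 - -3 = -3 + 3 = 0$)
$h = 2$ ($h = 2 + \left(-3\right) 1 \cdot 3 \cdot 0 = 2 + \left(-3\right) 3 \cdot 0 = 2 - 0 = 2 + 0 = 2$)
$5 \cdot 6 \left(-5 + 3\right) \left(6 + 2\right) h = 5 \cdot 6 \left(-5 + 3\right) \left(6 + 2\right) 2 = 5 \cdot 6 \left(\left(-2\right) 8\right) 2 = 5 \cdot 6 \left(-16\right) 2 = 5 \left(-96\right) 2 = \left(-480\right) 2 = -960$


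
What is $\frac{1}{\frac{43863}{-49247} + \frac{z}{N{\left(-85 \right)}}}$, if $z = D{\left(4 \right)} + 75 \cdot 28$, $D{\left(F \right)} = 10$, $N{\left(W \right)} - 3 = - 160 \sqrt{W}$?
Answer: $- \frac{425917377023589}{1359704037989051} - \frac{74433649294400 i \sqrt{85}}{1359704037989051} \approx -0.31324 - 0.5047 i$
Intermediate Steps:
$N{\left(W \right)} = 3 - 160 \sqrt{W}$
$z = 2110$ ($z = 10 + 75 \cdot 28 = 10 + 2100 = 2110$)
$\frac{1}{\frac{43863}{-49247} + \frac{z}{N{\left(-85 \right)}}} = \frac{1}{\frac{43863}{-49247} + \frac{2110}{3 - 160 \sqrt{-85}}} = \frac{1}{43863 \left(- \frac{1}{49247}\right) + \frac{2110}{3 - 160 i \sqrt{85}}} = \frac{1}{- \frac{43863}{49247} + \frac{2110}{3 - 160 i \sqrt{85}}}$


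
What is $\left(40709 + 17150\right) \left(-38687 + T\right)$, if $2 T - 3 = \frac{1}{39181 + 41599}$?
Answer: $- \frac{361620449839561}{161560} \approx -2.2383 \cdot 10^{9}$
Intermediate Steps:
$T = \frac{242341}{161560}$ ($T = \frac{3}{2} + \frac{1}{2 \left(39181 + 41599\right)} = \frac{3}{2} + \frac{1}{2 \cdot 80780} = \frac{3}{2} + \frac{1}{2} \cdot \frac{1}{80780} = \frac{3}{2} + \frac{1}{161560} = \frac{242341}{161560} \approx 1.5$)
$\left(40709 + 17150\right) \left(-38687 + T\right) = \left(40709 + 17150\right) \left(-38687 + \frac{242341}{161560}\right) = 57859 \left(- \frac{6250029379}{161560}\right) = - \frac{361620449839561}{161560}$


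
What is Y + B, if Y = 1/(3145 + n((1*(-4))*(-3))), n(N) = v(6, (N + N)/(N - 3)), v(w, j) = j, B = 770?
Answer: 7271113/9443 ≈ 770.00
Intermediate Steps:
n(N) = 2*N/(-3 + N) (n(N) = (N + N)/(N - 3) = (2*N)/(-3 + N) = 2*N/(-3 + N))
Y = 3/9443 (Y = 1/(3145 + 2*((1*(-4))*(-3))/(-3 + (1*(-4))*(-3))) = 1/(3145 + 2*(-4*(-3))/(-3 - 4*(-3))) = 1/(3145 + 2*12/(-3 + 12)) = 1/(3145 + 2*12/9) = 1/(3145 + 2*12*(⅑)) = 1/(3145 + 8/3) = 1/(9443/3) = 3/9443 ≈ 0.00031770)
Y + B = 3/9443 + 770 = 7271113/9443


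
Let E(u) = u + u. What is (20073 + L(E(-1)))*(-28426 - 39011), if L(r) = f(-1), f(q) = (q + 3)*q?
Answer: -1353528027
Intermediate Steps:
E(u) = 2*u
f(q) = q*(3 + q) (f(q) = (3 + q)*q = q*(3 + q))
L(r) = -2 (L(r) = -(3 - 1) = -1*2 = -2)
(20073 + L(E(-1)))*(-28426 - 39011) = (20073 - 2)*(-28426 - 39011) = 20071*(-67437) = -1353528027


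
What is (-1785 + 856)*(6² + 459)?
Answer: -459855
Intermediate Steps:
(-1785 + 856)*(6² + 459) = -929*(36 + 459) = -929*495 = -459855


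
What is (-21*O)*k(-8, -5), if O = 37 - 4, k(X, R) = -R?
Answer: -3465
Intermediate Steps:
O = 33
(-21*O)*k(-8, -5) = (-21*33)*(-1*(-5)) = -693*5 = -3465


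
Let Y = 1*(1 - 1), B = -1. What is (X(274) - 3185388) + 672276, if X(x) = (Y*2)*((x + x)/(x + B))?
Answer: -2513112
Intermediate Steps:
Y = 0 (Y = 1*0 = 0)
X(x) = 0 (X(x) = (0*2)*((x + x)/(x - 1)) = 0*((2*x)/(-1 + x)) = 0*(2*x/(-1 + x)) = 0)
(X(274) - 3185388) + 672276 = (0 - 3185388) + 672276 = -3185388 + 672276 = -2513112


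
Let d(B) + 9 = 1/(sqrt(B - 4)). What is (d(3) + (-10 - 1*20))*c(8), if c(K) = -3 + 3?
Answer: 0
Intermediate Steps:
c(K) = 0
d(B) = -9 + 1/sqrt(-4 + B) (d(B) = -9 + 1/(sqrt(B - 4)) = -9 + 1/(sqrt(-4 + B)) = -9 + 1/sqrt(-4 + B))
(d(3) + (-10 - 1*20))*c(8) = ((-9 + 1/sqrt(-4 + 3)) + (-10 - 1*20))*0 = ((-9 + 1/sqrt(-1)) + (-10 - 20))*0 = ((-9 - I) - 30)*0 = (-39 - I)*0 = 0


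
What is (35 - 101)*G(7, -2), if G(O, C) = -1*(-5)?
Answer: -330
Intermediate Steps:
G(O, C) = 5
(35 - 101)*G(7, -2) = (35 - 101)*5 = -66*5 = -330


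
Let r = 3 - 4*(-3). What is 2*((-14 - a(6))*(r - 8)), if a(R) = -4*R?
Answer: 140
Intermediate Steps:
r = 15 (r = 3 + 12 = 15)
2*((-14 - a(6))*(r - 8)) = 2*((-14 - (-4)*6)*(15 - 8)) = 2*((-14 - 1*(-24))*7) = 2*((-14 + 24)*7) = 2*(10*7) = 2*70 = 140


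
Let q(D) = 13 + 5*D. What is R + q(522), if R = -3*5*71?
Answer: 1558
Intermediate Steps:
R = -1065 (R = -15*71 = -1065)
R + q(522) = -1065 + (13 + 5*522) = -1065 + (13 + 2610) = -1065 + 2623 = 1558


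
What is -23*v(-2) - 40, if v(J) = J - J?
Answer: -40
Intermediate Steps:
v(J) = 0
-23*v(-2) - 40 = -23*0 - 40 = 0 - 40 = -40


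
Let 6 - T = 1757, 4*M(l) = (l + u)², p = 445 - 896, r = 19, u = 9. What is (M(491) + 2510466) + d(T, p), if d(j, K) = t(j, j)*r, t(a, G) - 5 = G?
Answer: 2539792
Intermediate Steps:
p = -451
M(l) = (9 + l)²/4 (M(l) = (l + 9)²/4 = (9 + l)²/4)
t(a, G) = 5 + G
T = -1751 (T = 6 - 1*1757 = 6 - 1757 = -1751)
d(j, K) = 95 + 19*j (d(j, K) = (5 + j)*19 = 95 + 19*j)
(M(491) + 2510466) + d(T, p) = ((9 + 491)²/4 + 2510466) + (95 + 19*(-1751)) = ((¼)*500² + 2510466) + (95 - 33269) = ((¼)*250000 + 2510466) - 33174 = (62500 + 2510466) - 33174 = 2572966 - 33174 = 2539792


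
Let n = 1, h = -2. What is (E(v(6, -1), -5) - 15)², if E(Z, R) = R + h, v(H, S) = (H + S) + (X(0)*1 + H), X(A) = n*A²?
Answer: 484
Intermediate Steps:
X(A) = A² (X(A) = 1*A² = A²)
v(H, S) = S + 2*H (v(H, S) = (H + S) + (0²*1 + H) = (H + S) + (0*1 + H) = (H + S) + (0 + H) = (H + S) + H = S + 2*H)
E(Z, R) = -2 + R (E(Z, R) = R - 2 = -2 + R)
(E(v(6, -1), -5) - 15)² = ((-2 - 5) - 15)² = (-7 - 15)² = (-22)² = 484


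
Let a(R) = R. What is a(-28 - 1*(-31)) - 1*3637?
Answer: -3634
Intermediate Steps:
a(-28 - 1*(-31)) - 1*3637 = (-28 - 1*(-31)) - 1*3637 = (-28 + 31) - 3637 = 3 - 3637 = -3634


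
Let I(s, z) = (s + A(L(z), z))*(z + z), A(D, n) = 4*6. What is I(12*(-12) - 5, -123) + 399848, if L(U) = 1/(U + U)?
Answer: 430598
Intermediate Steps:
L(U) = 1/(2*U)
A(D, n) = 24
I(s, z) = 2*z*(24 + s) (I(s, z) = (s + 24)*(z + z) = (24 + s)*(2*z) = 2*z*(24 + s))
I(12*(-12) - 5, -123) + 399848 = 2*(-123)*(24 + (12*(-12) - 5)) + 399848 = 2*(-123)*(24 + (-144 - 5)) + 399848 = 2*(-123)*(24 - 149) + 399848 = 2*(-123)*(-125) + 399848 = 30750 + 399848 = 430598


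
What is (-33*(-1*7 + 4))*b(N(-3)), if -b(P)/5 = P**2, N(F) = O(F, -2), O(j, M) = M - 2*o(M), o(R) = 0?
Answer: -1980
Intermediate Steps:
O(j, M) = M (O(j, M) = M - 2*0 = M + 0 = M)
N(F) = -2
b(P) = -5*P**2
(-33*(-1*7 + 4))*b(N(-3)) = (-33*(-1*7 + 4))*(-5*(-2)**2) = (-33*(-7 + 4))*(-5*4) = -33*(-3)*(-20) = 99*(-20) = -1980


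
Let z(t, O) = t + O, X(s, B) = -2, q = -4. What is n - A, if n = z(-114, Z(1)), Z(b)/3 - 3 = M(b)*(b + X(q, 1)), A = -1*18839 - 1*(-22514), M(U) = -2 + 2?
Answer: -3780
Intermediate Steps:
M(U) = 0
A = 3675 (A = -18839 + 22514 = 3675)
Z(b) = 9 (Z(b) = 9 + 3*(0*(b - 2)) = 9 + 3*(0*(-2 + b)) = 9 + 3*0 = 9 + 0 = 9)
z(t, O) = O + t
n = -105 (n = 9 - 114 = -105)
n - A = -105 - 1*3675 = -105 - 3675 = -3780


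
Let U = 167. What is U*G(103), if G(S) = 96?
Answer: 16032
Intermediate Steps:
U*G(103) = 167*96 = 16032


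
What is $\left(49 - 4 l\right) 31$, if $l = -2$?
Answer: $1767$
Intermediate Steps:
$\left(49 - 4 l\right) 31 = \left(49 - -8\right) 31 = \left(49 + 8\right) 31 = 57 \cdot 31 = 1767$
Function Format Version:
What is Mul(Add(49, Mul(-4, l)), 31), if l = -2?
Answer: 1767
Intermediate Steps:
Mul(Add(49, Mul(-4, l)), 31) = Mul(Add(49, Mul(-4, -2)), 31) = Mul(Add(49, 8), 31) = Mul(57, 31) = 1767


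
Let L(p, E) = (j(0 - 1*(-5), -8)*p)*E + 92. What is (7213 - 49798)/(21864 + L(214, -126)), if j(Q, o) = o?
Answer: -42585/237668 ≈ -0.17918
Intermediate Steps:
L(p, E) = 92 - 8*E*p (L(p, E) = (-8*p)*E + 92 = -8*E*p + 92 = 92 - 8*E*p)
(7213 - 49798)/(21864 + L(214, -126)) = (7213 - 49798)/(21864 + (92 - 8*(-126)*214)) = -42585/(21864 + (92 + 215712)) = -42585/(21864 + 215804) = -42585/237668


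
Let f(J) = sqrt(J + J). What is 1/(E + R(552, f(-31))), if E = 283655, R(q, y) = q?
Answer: 1/284207 ≈ 3.5186e-6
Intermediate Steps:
f(J) = sqrt(2)*sqrt(J) (f(J) = sqrt(2*J) = sqrt(2)*sqrt(J))
1/(E + R(552, f(-31))) = 1/(283655 + 552) = 1/284207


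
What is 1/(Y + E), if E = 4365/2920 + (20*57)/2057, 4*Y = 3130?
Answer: 1201288/942469381 ≈ 0.0012746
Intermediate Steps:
Y = 1565/2 (Y = (1/4)*3130 = 1565/2 ≈ 782.50)
E = 2461521/1201288 (E = 4365*(1/2920) + 1140*(1/2057) = 873/584 + 1140/2057 = 2461521/1201288 ≈ 2.0491)
1/(Y + E) = 1/(1565/2 + 2461521/1201288) = 1/(942469381/1201288) = 1201288/942469381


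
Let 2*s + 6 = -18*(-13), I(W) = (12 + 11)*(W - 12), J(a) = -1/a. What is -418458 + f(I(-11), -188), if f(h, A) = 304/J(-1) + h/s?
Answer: -47670085/114 ≈ -4.1816e+5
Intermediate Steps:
I(W) = -276 + 23*W (I(W) = 23*(-12 + W) = -276 + 23*W)
s = 114 (s = -3 + (-18*(-13))/2 = -3 + (1/2)*234 = -3 + 117 = 114)
f(h, A) = 304 + h/114 (f(h, A) = 304/((-1/(-1))) + h/114 = 304/((-1*(-1))) + h*(1/114) = 304/1 + h/114 = 304*1 + h/114 = 304 + h/114)
-418458 + f(I(-11), -188) = -418458 + (304 + (-276 + 23*(-11))/114) = -418458 + (304 + (-276 - 253)/114) = -418458 + (304 + (1/114)*(-529)) = -418458 + (304 - 529/114) = -418458 + 34127/114 = -47670085/114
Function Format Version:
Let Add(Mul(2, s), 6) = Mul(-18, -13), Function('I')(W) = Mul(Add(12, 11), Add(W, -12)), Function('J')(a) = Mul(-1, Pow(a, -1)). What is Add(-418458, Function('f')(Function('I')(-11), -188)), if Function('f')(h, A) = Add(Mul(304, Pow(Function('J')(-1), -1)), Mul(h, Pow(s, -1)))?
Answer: Rational(-47670085, 114) ≈ -4.1816e+5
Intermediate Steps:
Function('I')(W) = Add(-276, Mul(23, W)) (Function('I')(W) = Mul(23, Add(-12, W)) = Add(-276, Mul(23, W)))
s = 114 (s = Add(-3, Mul(Rational(1, 2), Mul(-18, -13))) = Add(-3, Mul(Rational(1, 2), 234)) = Add(-3, 117) = 114)
Function('f')(h, A) = Add(304, Mul(Rational(1, 114), h)) (Function('f')(h, A) = Add(Mul(304, Pow(Mul(-1, Pow(-1, -1)), -1)), Mul(h, Pow(114, -1))) = Add(Mul(304, Pow(Mul(-1, -1), -1)), Mul(h, Rational(1, 114))) = Add(Mul(304, Pow(1, -1)), Mul(Rational(1, 114), h)) = Add(Mul(304, 1), Mul(Rational(1, 114), h)) = Add(304, Mul(Rational(1, 114), h)))
Add(-418458, Function('f')(Function('I')(-11), -188)) = Add(-418458, Add(304, Mul(Rational(1, 114), Add(-276, Mul(23, -11))))) = Add(-418458, Add(304, Mul(Rational(1, 114), Add(-276, -253)))) = Add(-418458, Add(304, Mul(Rational(1, 114), -529))) = Add(-418458, Add(304, Rational(-529, 114))) = Add(-418458, Rational(34127, 114)) = Rational(-47670085, 114)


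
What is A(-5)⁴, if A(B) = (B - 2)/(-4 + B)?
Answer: 2401/6561 ≈ 0.36595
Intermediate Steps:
A(B) = (-2 + B)/(-4 + B)
A(-5)⁴ = ((-2 - 5)/(-4 - 5))⁴ = (-7/(-9))⁴ = (-⅑*(-7))⁴ = (7/9)⁴ = 2401/6561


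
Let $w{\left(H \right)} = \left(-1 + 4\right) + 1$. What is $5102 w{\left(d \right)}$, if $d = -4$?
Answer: $20408$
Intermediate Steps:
$w{\left(H \right)} = 4$ ($w{\left(H \right)} = 3 + 1 = 4$)
$5102 w{\left(d \right)} = 5102 \cdot 4 = 20408$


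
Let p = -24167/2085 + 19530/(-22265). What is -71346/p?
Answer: 662412293730/115759661 ≈ 5722.3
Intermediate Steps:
p = -115759661/9284505 (p = -24167*1/2085 + 19530*(-1/22265) = -24167/2085 - 3906/4453 = -115759661/9284505 ≈ -12.468)
-71346/p = -71346/(-115759661/9284505) = -71346*(-9284505/115759661) = 662412293730/115759661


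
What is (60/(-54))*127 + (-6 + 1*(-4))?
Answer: -1360/9 ≈ -151.11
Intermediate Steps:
(60/(-54))*127 + (-6 + 1*(-4)) = (60*(-1/54))*127 + (-6 - 4) = -10/9*127 - 10 = -1270/9 - 10 = -1360/9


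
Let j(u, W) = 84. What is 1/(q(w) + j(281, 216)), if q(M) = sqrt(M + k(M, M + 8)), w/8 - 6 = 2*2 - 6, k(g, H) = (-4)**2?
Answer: 7/584 - sqrt(3)/1752 ≈ 0.010998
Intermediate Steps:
k(g, H) = 16
w = 32 (w = 48 + 8*(2*2 - 6) = 48 + 8*(4 - 6) = 48 + 8*(-2) = 48 - 16 = 32)
q(M) = sqrt(16 + M) (q(M) = sqrt(M + 16) = sqrt(16 + M))
1/(q(w) + j(281, 216)) = 1/(sqrt(16 + 32) + 84) = 1/(sqrt(48) + 84) = 1/(4*sqrt(3) + 84) = 1/(84 + 4*sqrt(3))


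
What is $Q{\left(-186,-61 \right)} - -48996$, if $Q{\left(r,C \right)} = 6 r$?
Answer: $47880$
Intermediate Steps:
$Q{\left(-186,-61 \right)} - -48996 = 6 \left(-186\right) - -48996 = -1116 + 48996 = 47880$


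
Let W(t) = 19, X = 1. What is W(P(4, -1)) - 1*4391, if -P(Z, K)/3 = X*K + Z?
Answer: -4372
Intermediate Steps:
P(Z, K) = -3*K - 3*Z (P(Z, K) = -3*(1*K + Z) = -3*(K + Z) = -3*K - 3*Z)
W(P(4, -1)) - 1*4391 = 19 - 1*4391 = 19 - 4391 = -4372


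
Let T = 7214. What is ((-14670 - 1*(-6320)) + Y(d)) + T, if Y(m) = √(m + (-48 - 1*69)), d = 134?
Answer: -1136 + √17 ≈ -1131.9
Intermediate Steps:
Y(m) = √(-117 + m) (Y(m) = √(m + (-48 - 69)) = √(m - 117) = √(-117 + m))
((-14670 - 1*(-6320)) + Y(d)) + T = ((-14670 - 1*(-6320)) + √(-117 + 134)) + 7214 = ((-14670 + 6320) + √17) + 7214 = (-8350 + √17) + 7214 = -1136 + √17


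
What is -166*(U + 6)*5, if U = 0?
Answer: -4980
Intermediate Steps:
-166*(U + 6)*5 = -166*(0 + 6)*5 = -996*5 = -166*30 = -4980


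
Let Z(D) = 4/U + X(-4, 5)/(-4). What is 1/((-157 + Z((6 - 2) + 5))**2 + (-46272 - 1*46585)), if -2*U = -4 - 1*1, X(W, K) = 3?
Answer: -400/27389671 ≈ -1.4604e-5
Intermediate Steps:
U = 5/2 (U = -(-4 - 1*1)/2 = -(-4 - 1)/2 = -1/2*(-5) = 5/2 ≈ 2.5000)
Z(D) = 17/20 (Z(D) = 4/(5/2) + 3/(-4) = 4*(2/5) + 3*(-1/4) = 8/5 - 3/4 = 17/20)
1/((-157 + Z((6 - 2) + 5))**2 + (-46272 - 1*46585)) = 1/((-157 + 17/20)**2 + (-46272 - 1*46585)) = 1/((-3123/20)**2 + (-46272 - 46585)) = 1/(9753129/400 - 92857) = 1/(-27389671/400) = -400/27389671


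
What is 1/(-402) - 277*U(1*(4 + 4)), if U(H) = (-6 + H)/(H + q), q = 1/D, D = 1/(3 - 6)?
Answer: -222713/2010 ≈ -110.80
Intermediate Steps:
D = -⅓ (D = 1/(-3) = -⅓ ≈ -0.33333)
q = -3 (q = 1/(-⅓) = -3)
U(H) = (-6 + H)/(-3 + H) (U(H) = (-6 + H)/(H - 3) = (-6 + H)/(-3 + H))
1/(-402) - 277*U(1*(4 + 4)) = 1/(-402) - 277*(-6 + 1*(4 + 4))/(-3 + 1*(4 + 4)) = -1/402 - 277*(-6 + 1*8)/(-3 + 1*8) = -1/402 - 277*(-6 + 8)/(-3 + 8) = -1/402 - 277*2/5 = -1/402 - 277*⅖ = -1/402 - 554/5 = -222713/2010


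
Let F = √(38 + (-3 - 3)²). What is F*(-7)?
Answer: -7*√74 ≈ -60.216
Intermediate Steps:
F = √74 (F = √(38 + (-6)²) = √(38 + 36) = √74 ≈ 8.6023)
F*(-7) = √74*(-7) = -7*√74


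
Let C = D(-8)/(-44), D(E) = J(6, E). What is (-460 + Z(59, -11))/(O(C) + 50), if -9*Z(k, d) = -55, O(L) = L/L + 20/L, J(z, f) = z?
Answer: 4085/861 ≈ 4.7445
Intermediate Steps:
D(E) = 6
C = -3/22 (C = 6/(-44) = 6*(-1/44) = -3/22 ≈ -0.13636)
O(L) = 1 + 20/L
Z(k, d) = 55/9 (Z(k, d) = -1/9*(-55) = 55/9)
(-460 + Z(59, -11))/(O(C) + 50) = (-460 + 55/9)/((20 - 3/22)/(-3/22) + 50) = -4085/(9*(-22/3*437/22 + 50)) = -4085/(9*(-437/3 + 50)) = -4085/(9*(-287/3)) = -4085/9*(-3/287) = 4085/861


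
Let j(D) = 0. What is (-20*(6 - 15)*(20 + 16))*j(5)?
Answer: 0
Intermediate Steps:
(-20*(6 - 15)*(20 + 16))*j(5) = -20*(6 - 15)*(20 + 16)*0 = -(-180)*36*0 = -20*(-324)*0 = 6480*0 = 0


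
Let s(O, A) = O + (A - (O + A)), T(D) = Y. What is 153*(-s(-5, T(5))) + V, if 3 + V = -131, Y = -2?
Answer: -134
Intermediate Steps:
T(D) = -2
V = -134 (V = -3 - 131 = -134)
s(O, A) = 0 (s(O, A) = O + (A - (A + O)) = O + (A + (-A - O)) = O - O = 0)
153*(-s(-5, T(5))) + V = 153*(-1*0) - 134 = 153*0 - 134 = 0 - 134 = -134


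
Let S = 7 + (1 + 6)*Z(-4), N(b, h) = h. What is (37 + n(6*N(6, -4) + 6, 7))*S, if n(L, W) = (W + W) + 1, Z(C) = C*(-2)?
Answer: 3276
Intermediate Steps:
Z(C) = -2*C
n(L, W) = 1 + 2*W (n(L, W) = 2*W + 1 = 1 + 2*W)
S = 63 (S = 7 + (1 + 6)*(-2*(-4)) = 7 + 7*8 = 7 + 56 = 63)
(37 + n(6*N(6, -4) + 6, 7))*S = (37 + (1 + 2*7))*63 = (37 + (1 + 14))*63 = (37 + 15)*63 = 52*63 = 3276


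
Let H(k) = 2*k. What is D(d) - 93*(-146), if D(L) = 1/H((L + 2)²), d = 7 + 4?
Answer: 4589365/338 ≈ 13578.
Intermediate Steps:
d = 11
D(L) = 1/(2*(2 + L)²) (D(L) = 1/(2*(L + 2)²) = 1/(2*(2 + L)²))
D(d) - 93*(-146) = 1/(2*(2 + 11)²) - 93*(-146) = (½)/13² + 13578 = (½)*(1/169) + 13578 = 1/338 + 13578 = 4589365/338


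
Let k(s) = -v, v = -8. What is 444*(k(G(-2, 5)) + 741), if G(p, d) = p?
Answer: 332556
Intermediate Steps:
k(s) = 8 (k(s) = -1*(-8) = 8)
444*(k(G(-2, 5)) + 741) = 444*(8 + 741) = 444*749 = 332556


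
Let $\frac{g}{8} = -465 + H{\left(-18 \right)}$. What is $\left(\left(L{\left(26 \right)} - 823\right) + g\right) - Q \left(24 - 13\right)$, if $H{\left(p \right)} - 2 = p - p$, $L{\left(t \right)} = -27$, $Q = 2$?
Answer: $-4576$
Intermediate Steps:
$H{\left(p \right)} = 2$ ($H{\left(p \right)} = 2 + \left(p - p\right) = 2 + 0 = 2$)
$g = -3704$ ($g = 8 \left(-465 + 2\right) = 8 \left(-463\right) = -3704$)
$\left(\left(L{\left(26 \right)} - 823\right) + g\right) - Q \left(24 - 13\right) = \left(\left(-27 - 823\right) - 3704\right) - 2 \left(24 - 13\right) = \left(\left(-27 - 823\right) - 3704\right) - 2 \cdot 11 = \left(-850 - 3704\right) - 22 = -4554 - 22 = -4576$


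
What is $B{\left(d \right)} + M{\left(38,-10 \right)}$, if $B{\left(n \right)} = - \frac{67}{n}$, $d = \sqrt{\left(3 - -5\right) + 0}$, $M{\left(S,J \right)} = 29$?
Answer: $29 - \frac{67 \sqrt{2}}{4} \approx 5.3119$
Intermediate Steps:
$d = 2 \sqrt{2}$ ($d = \sqrt{\left(3 + 5\right) + 0} = \sqrt{8 + 0} = \sqrt{8} = 2 \sqrt{2} \approx 2.8284$)
$B{\left(d \right)} + M{\left(38,-10 \right)} = - \frac{67}{2 \sqrt{2}} + 29 = - 67 \frac{\sqrt{2}}{4} + 29 = - \frac{67 \sqrt{2}}{4} + 29 = 29 - \frac{67 \sqrt{2}}{4}$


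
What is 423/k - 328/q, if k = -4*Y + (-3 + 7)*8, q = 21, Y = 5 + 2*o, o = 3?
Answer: -4273/84 ≈ -50.869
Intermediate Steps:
Y = 11 (Y = 5 + 2*3 = 5 + 6 = 11)
k = -12 (k = -4*11 + (-3 + 7)*8 = -44 + 4*8 = -44 + 32 = -12)
423/k - 328/q = 423/(-12) - 328/21 = 423*(-1/12) - 328*1/21 = -141/4 - 328/21 = -4273/84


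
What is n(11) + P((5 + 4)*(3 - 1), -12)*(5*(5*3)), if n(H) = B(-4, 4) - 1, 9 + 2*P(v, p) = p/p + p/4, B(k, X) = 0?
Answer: -827/2 ≈ -413.50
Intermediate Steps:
P(v, p) = -4 + p/8 (P(v, p) = -9/2 + (p/p + p/4)/2 = -9/2 + (1 + p*(¼))/2 = -9/2 + (1 + p/4)/2 = -9/2 + (½ + p/8) = -4 + p/8)
n(H) = -1 (n(H) = 0 - 1 = -1)
n(11) + P((5 + 4)*(3 - 1), -12)*(5*(5*3)) = -1 + (-4 + (⅛)*(-12))*(5*(5*3)) = -1 + (-4 - 3/2)*(5*15) = -1 - 11/2*75 = -1 - 825/2 = -827/2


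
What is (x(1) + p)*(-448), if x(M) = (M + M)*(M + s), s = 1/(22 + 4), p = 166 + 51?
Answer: -1275904/13 ≈ -98147.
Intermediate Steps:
p = 217
s = 1/26 ≈ 0.038462
x(M) = 2*M*(1/26 + M) (x(M) = (M + M)*(M + 1/26) = (2*M)*(1/26 + M) = 2*M*(1/26 + M))
(x(1) + p)*(-448) = ((1/13)*1*(1 + 26*1) + 217)*(-448) = ((1/13)*1*(1 + 26) + 217)*(-448) = ((1/13)*1*27 + 217)*(-448) = (27/13 + 217)*(-448) = (2848/13)*(-448) = -1275904/13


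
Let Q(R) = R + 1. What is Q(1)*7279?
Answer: 14558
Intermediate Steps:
Q(R) = 1 + R
Q(1)*7279 = (1 + 1)*7279 = 2*7279 = 14558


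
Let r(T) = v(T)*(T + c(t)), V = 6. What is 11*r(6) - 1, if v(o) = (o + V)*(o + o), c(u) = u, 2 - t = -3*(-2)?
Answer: 3167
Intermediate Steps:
t = -4 (t = 2 - (-3)*(-2) = 2 - 1*6 = 2 - 6 = -4)
v(o) = 2*o*(6 + o) (v(o) = (o + 6)*(o + o) = (6 + o)*(2*o) = 2*o*(6 + o))
r(T) = 2*T*(-4 + T)*(6 + T) (r(T) = (2*T*(6 + T))*(T - 4) = (2*T*(6 + T))*(-4 + T) = 2*T*(-4 + T)*(6 + T))
11*r(6) - 1 = 11*(2*6*(-4 + 6)*(6 + 6)) - 1 = 11*(2*6*2*12) - 1 = 11*288 - 1 = 3168 - 1 = 3167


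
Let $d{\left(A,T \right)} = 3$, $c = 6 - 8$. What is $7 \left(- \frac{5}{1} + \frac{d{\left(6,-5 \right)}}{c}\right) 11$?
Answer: $- \frac{1001}{2} \approx -500.5$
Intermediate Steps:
$c = -2$ ($c = 6 - 8 = -2$)
$7 \left(- \frac{5}{1} + \frac{d{\left(6,-5 \right)}}{c}\right) 11 = 7 \left(- \frac{5}{1} + \frac{3}{-2}\right) 11 = 7 \left(\left(-5\right) 1 + 3 \left(- \frac{1}{2}\right)\right) 11 = 7 \left(-5 - \frac{3}{2}\right) 11 = 7 \left(- \frac{13}{2}\right) 11 = \left(- \frac{91}{2}\right) 11 = - \frac{1001}{2}$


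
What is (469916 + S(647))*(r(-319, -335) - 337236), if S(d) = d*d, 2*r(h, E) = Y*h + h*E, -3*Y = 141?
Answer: -245505677175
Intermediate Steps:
Y = -47 (Y = -⅓*141 = -47)
r(h, E) = -47*h/2 + E*h/2 (r(h, E) = (-47*h + h*E)/2 = (-47*h + E*h)/2 = -47*h/2 + E*h/2)
S(d) = d²
(469916 + S(647))*(r(-319, -335) - 337236) = (469916 + 647²)*((½)*(-319)*(-47 - 335) - 337236) = (469916 + 418609)*((½)*(-319)*(-382) - 337236) = 888525*(60929 - 337236) = 888525*(-276307) = -245505677175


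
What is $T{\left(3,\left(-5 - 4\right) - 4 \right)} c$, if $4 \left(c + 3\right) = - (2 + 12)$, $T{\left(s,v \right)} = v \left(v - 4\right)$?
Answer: $- \frac{2873}{2} \approx -1436.5$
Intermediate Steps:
$T{\left(s,v \right)} = v \left(-4 + v\right)$
$c = - \frac{13}{2}$ ($c = -3 + \frac{\left(-1\right) \left(2 + 12\right)}{4} = -3 + \frac{\left(-1\right) 14}{4} = -3 + \frac{1}{4} \left(-14\right) = -3 - \frac{7}{2} = - \frac{13}{2} \approx -6.5$)
$T{\left(3,\left(-5 - 4\right) - 4 \right)} c = \left(\left(-5 - 4\right) - 4\right) \left(-4 - 13\right) \left(- \frac{13}{2}\right) = \left(-9 - 4\right) \left(-4 - 13\right) \left(- \frac{13}{2}\right) = - 13 \left(-4 - 13\right) \left(- \frac{13}{2}\right) = \left(-13\right) \left(-17\right) \left(- \frac{13}{2}\right) = 221 \left(- \frac{13}{2}\right) = - \frac{2873}{2}$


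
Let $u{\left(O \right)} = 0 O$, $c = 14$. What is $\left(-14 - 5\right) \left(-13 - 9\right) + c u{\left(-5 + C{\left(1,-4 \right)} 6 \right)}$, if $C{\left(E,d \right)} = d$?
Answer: $418$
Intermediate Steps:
$u{\left(O \right)} = 0$
$\left(-14 - 5\right) \left(-13 - 9\right) + c u{\left(-5 + C{\left(1,-4 \right)} 6 \right)} = \left(-14 - 5\right) \left(-13 - 9\right) + 14 \cdot 0 = \left(-19\right) \left(-22\right) + 0 = 418 + 0 = 418$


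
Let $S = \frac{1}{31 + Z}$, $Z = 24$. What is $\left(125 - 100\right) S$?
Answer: $\frac{5}{11} \approx 0.45455$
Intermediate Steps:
$S = \frac{1}{55}$ ($S = \frac{1}{31 + 24} = \frac{1}{55} \approx 0.018182$)
$\left(125 - 100\right) S = \left(125 - 100\right) \frac{1}{55} = 25 \cdot \frac{1}{55} = \frac{5}{11}$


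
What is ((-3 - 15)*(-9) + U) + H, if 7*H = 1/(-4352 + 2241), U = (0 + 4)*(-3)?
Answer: 2216549/14777 ≈ 150.00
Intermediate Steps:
U = -12 (U = 4*(-3) = -12)
H = -1/14777 (H = 1/(7*(-4352 + 2241)) = (⅐)/(-2111) = (⅐)*(-1/2111) = -1/14777 ≈ -6.7673e-5)
((-3 - 15)*(-9) + U) + H = ((-3 - 15)*(-9) - 12) - 1/14777 = (-18*(-9) - 12) - 1/14777 = (162 - 12) - 1/14777 = 150 - 1/14777 = 2216549/14777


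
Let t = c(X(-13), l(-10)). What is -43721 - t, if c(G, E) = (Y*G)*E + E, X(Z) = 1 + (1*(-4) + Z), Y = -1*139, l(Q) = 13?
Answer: -72646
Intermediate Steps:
Y = -139
X(Z) = -3 + Z (X(Z) = 1 + (-4 + Z) = -3 + Z)
c(G, E) = E - 139*E*G (c(G, E) = (-139*G)*E + E = -139*E*G + E = E - 139*E*G)
t = 28925 (t = 13*(1 - 139*(-3 - 13)) = 13*(1 - 139*(-16)) = 13*(1 + 2224) = 13*2225 = 28925)
-43721 - t = -43721 - 1*28925 = -43721 - 28925 = -72646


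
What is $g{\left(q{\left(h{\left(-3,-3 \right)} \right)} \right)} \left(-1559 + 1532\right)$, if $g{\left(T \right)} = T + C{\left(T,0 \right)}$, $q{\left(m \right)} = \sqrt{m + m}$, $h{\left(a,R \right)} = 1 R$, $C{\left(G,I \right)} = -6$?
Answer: $162 - 27 i \sqrt{6} \approx 162.0 - 66.136 i$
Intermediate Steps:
$h{\left(a,R \right)} = R$
$q{\left(m \right)} = \sqrt{2} \sqrt{m}$ ($q{\left(m \right)} = \sqrt{2 m} = \sqrt{2} \sqrt{m}$)
$g{\left(T \right)} = -6 + T$ ($g{\left(T \right)} = T - 6 = -6 + T$)
$g{\left(q{\left(h{\left(-3,-3 \right)} \right)} \right)} \left(-1559 + 1532\right) = \left(-6 + \sqrt{2} \sqrt{-3}\right) \left(-1559 + 1532\right) = \left(-6 + \sqrt{2} i \sqrt{3}\right) \left(-27\right) = \left(-6 + i \sqrt{6}\right) \left(-27\right) = 162 - 27 i \sqrt{6}$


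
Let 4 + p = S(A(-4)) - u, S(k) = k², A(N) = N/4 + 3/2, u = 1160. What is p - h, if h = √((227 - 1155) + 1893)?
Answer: -4655/4 - √965 ≈ -1194.8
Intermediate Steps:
A(N) = 3/2 + N/4 (A(N) = N*(¼) + 3*(½) = N/4 + 3/2 = 3/2 + N/4)
h = √965 (h = √(-928 + 1893) = √965 ≈ 31.064)
p = -4655/4 (p = -4 + ((3/2 + (¼)*(-4))² - 1*1160) = -4 + ((3/2 - 1)² - 1160) = -4 + ((½)² - 1160) = -4 + (¼ - 1160) = -4 - 4639/4 = -4655/4 ≈ -1163.8)
p - h = -4655/4 - √965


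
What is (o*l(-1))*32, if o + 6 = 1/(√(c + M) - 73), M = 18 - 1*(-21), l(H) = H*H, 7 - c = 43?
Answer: -512464/2663 - 16*√3/2663 ≈ -192.45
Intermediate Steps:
c = -36 (c = 7 - 1*43 = 7 - 43 = -36)
l(H) = H²
M = 39 (M = 18 + 21 = 39)
o = -6 + 1/(-73 + √3) (o = -6 + 1/(√(-36 + 39) - 73) = -6 + 1/(√3 - 73) = -6 + 1/(-73 + √3) ≈ -6.0140)
(o*l(-1))*32 = ((-32029/5326 - √3/5326)*(-1)²)*32 = ((-32029/5326 - √3/5326)*1)*32 = (-32029/5326 - √3/5326)*32 = -512464/2663 - 16*√3/2663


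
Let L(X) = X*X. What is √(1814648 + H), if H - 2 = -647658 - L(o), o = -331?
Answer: √1057431 ≈ 1028.3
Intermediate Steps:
L(X) = X²
H = -757217 (H = 2 + (-647658 - 1*(-331)²) = 2 + (-647658 - 1*109561) = 2 + (-647658 - 109561) = 2 - 757219 = -757217)
√(1814648 + H) = √(1814648 - 757217) = √1057431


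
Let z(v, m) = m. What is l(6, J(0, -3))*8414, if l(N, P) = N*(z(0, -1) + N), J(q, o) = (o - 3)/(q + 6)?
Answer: 252420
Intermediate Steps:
J(q, o) = (-3 + o)/(6 + q)
l(N, P) = N*(-1 + N)
l(6, J(0, -3))*8414 = (6*(-1 + 6))*8414 = (6*5)*8414 = 30*8414 = 252420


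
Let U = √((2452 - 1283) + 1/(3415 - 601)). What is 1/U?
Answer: √9256841538/3289567 ≈ 0.029248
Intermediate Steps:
U = √9256841538/2814 (U = √(1169 + 1/2814) = √(3289567/2814) = √9256841538/2814 ≈ 34.191)
1/U = 1/(√9256841538/2814) = √9256841538/3289567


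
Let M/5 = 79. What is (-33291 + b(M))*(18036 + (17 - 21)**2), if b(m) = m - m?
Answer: -600969132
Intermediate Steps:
M = 395 (M = 5*79 = 395)
b(m) = 0
(-33291 + b(M))*(18036 + (17 - 21)**2) = (-33291 + 0)*(18036 + (17 - 21)**2) = -33291*(18036 + (-4)**2) = -33291*(18036 + 16) = -33291*18052 = -600969132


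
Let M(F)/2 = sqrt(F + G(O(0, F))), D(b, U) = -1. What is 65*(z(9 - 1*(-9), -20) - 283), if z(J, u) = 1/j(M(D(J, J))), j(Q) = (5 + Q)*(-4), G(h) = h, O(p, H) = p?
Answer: -2134145/116 + 65*I/58 ≈ -18398.0 + 1.1207*I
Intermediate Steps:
M(F) = 2*sqrt(F) (M(F) = 2*sqrt(F + 0) = 2*sqrt(F))
j(Q) = -20 - 4*Q
z(J, u) = (-20 + 8*I)/464 (z(J, u) = 1/(-20 - 8*sqrt(-1)) = 1/(-20 - 8*I) = (-20 + 8*I)/464)
65*(z(9 - 1*(-9), -20) - 283) = 65*((-5/116 + I/58) - 283) = 65*(-32833/116 + I/58) = -2134145/116 + 65*I/58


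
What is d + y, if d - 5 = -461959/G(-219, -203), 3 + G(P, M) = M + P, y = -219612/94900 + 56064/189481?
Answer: 16659234003073/15284484865 ≈ 1089.9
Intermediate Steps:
y = -9072956943/4495436725 (y = -219612*1/94900 + 56064*(1/189481) = -54903/23725 + 56064/189481 = -9072956943/4495436725 ≈ -2.0183)
G(P, M) = -3 + M + P (G(P, M) = -3 + (M + P) = -3 + M + P)
d = 464084/425 (d = 5 - 461959/(-3 - 203 - 219) = 5 - 461959/(-425) = 5 - 461959*(-1/425) = 5 + 461959/425 = 464084/425 ≈ 1092.0)
d + y = 464084/425 - 9072956943/4495436725 = 16659234003073/15284484865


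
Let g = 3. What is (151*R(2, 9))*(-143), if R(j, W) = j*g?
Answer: -129558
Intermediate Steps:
R(j, W) = 3*j (R(j, W) = j*3 = 3*j)
(151*R(2, 9))*(-143) = (151*(3*2))*(-143) = (151*6)*(-143) = 906*(-143) = -129558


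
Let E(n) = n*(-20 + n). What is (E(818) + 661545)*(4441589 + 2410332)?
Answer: 9005541437589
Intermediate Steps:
(E(818) + 661545)*(4441589 + 2410332) = (818*(-20 + 818) + 661545)*(4441589 + 2410332) = (818*798 + 661545)*6851921 = (652764 + 661545)*6851921 = 1314309*6851921 = 9005541437589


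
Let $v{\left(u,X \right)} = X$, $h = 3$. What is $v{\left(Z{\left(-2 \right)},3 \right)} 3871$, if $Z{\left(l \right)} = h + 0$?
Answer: $11613$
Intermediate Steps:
$Z{\left(l \right)} = 3$ ($Z{\left(l \right)} = 3 + 0 = 3$)
$v{\left(Z{\left(-2 \right)},3 \right)} 3871 = 3 \cdot 3871 = 11613$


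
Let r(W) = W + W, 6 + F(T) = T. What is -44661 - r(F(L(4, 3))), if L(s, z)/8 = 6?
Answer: -44745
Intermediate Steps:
L(s, z) = 48 (L(s, z) = 8*6 = 48)
F(T) = -6 + T
r(W) = 2*W
-44661 - r(F(L(4, 3))) = -44661 - 2*(-6 + 48) = -44661 - 2*42 = -44661 - 1*84 = -44661 - 84 = -44745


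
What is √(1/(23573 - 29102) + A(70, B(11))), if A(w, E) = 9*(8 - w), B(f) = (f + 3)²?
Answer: I*√17057976807/5529 ≈ 23.622*I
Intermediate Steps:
B(f) = (3 + f)²
A(w, E) = 72 - 9*w
√(1/(23573 - 29102) + A(70, B(11))) = √(1/(23573 - 29102) + (72 - 9*70)) = √(1/(-5529) + (72 - 630)) = √(-1/5529 - 558) = √(-3085183/5529) = I*√17057976807/5529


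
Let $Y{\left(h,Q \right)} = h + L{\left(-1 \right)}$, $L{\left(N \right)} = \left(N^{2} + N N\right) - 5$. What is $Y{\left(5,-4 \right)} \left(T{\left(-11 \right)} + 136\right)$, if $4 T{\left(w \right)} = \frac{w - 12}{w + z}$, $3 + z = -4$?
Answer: $\frac{9815}{36} \approx 272.64$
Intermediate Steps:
$L{\left(N \right)} = -5 + 2 N^{2}$ ($L{\left(N \right)} = \left(N^{2} + N^{2}\right) - 5 = 2 N^{2} - 5 = -5 + 2 N^{2}$)
$z = -7$ ($z = -3 - 4 = -7$)
$Y{\left(h,Q \right)} = -3 + h$ ($Y{\left(h,Q \right)} = h - \left(5 - 2 \left(-1\right)^{2}\right) = h + \left(-5 + 2 \cdot 1\right) = h + \left(-5 + 2\right) = h - 3 = -3 + h$)
$T{\left(w \right)} = \frac{-12 + w}{4 \left(-7 + w\right)}$ ($T{\left(w \right)} = \frac{\left(w - 12\right) \frac{1}{w - 7}}{4} = \frac{\left(-12 + w\right) \frac{1}{-7 + w}}{4} = \frac{\frac{1}{-7 + w} \left(-12 + w\right)}{4} = \frac{-12 + w}{4 \left(-7 + w\right)}$)
$Y{\left(5,-4 \right)} \left(T{\left(-11 \right)} + 136\right) = \left(-3 + 5\right) \left(\frac{-12 - 11}{4 \left(-7 - 11\right)} + 136\right) = 2 \left(\frac{1}{4} \frac{1}{-18} \left(-23\right) + 136\right) = 2 \left(\frac{1}{4} \left(- \frac{1}{18}\right) \left(-23\right) + 136\right) = 2 \left(\frac{23}{72} + 136\right) = 2 \cdot \frac{9815}{72} = \frac{9815}{36}$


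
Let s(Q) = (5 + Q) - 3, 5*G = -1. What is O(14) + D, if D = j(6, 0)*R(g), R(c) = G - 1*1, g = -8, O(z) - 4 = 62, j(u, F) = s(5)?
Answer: 288/5 ≈ 57.600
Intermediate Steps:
G = -1/5 (G = (1/5)*(-1) = -1/5 ≈ -0.20000)
s(Q) = 2 + Q
j(u, F) = 7 (j(u, F) = 2 + 5 = 7)
O(z) = 66 (O(z) = 4 + 62 = 66)
R(c) = -6/5 (R(c) = -1/5 - 1*1 = -1/5 - 1 = -6/5)
D = -42/5 (D = 7*(-6/5) = -42/5 ≈ -8.4000)
O(14) + D = 66 - 42/5 = 288/5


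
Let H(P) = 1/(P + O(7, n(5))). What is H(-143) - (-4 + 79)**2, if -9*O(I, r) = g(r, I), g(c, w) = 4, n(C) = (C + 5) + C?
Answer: -7261884/1291 ≈ -5625.0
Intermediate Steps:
n(C) = 5 + 2*C (n(C) = (5 + C) + C = 5 + 2*C)
O(I, r) = -4/9 (O(I, r) = -1/9*4 = -4/9)
H(P) = 1/(-4/9 + P) (H(P) = 1/(P - 4/9) = 1/(-4/9 + P))
H(-143) - (-4 + 79)**2 = 9/(-4 + 9*(-143)) - (-4 + 79)**2 = 9/(-4 - 1287) - 1*75**2 = 9/(-1291) - 1*5625 = 9*(-1/1291) - 5625 = -9/1291 - 5625 = -7261884/1291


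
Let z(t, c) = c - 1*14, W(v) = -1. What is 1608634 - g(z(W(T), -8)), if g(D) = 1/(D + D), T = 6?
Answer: 70779897/44 ≈ 1.6086e+6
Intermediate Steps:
z(t, c) = -14 + c (z(t, c) = c - 14 = -14 + c)
g(D) = 1/(2*D)
1608634 - g(z(W(T), -8)) = 1608634 - 1/(2*(-14 - 8)) = 1608634 - 1/(2*(-22)) = 1608634 - (-1)/(2*22) = 1608634 - 1*(-1/44) = 1608634 + 1/44 = 70779897/44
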